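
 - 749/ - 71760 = 749/71760 = 0.01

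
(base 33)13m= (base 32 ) 15q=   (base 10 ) 1210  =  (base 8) 2272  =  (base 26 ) 1KE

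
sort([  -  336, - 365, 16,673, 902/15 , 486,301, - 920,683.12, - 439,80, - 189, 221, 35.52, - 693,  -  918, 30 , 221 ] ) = [ - 920,-918,- 693, - 439, - 365, - 336,- 189, 16, 30, 35.52, 902/15,80, 221,221,  301, 486,673, 683.12 ] 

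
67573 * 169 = 11419837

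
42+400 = 442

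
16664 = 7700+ 8964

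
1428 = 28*51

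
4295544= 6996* 614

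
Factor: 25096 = 2^3 * 3137^1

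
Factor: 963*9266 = 8923158 = 2^1*3^2 * 41^1 * 107^1*113^1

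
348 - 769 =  - 421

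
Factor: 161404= 2^2*40351^1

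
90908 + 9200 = 100108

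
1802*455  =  819910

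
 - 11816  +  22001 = 10185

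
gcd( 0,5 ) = 5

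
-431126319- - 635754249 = 204627930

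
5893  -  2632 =3261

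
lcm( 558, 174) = 16182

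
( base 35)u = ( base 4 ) 132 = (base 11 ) 28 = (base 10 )30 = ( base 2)11110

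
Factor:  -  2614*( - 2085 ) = 2^1*3^1*5^1 * 139^1*1307^1 = 5450190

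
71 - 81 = - 10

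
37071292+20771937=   57843229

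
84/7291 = 84/7291 = 0.01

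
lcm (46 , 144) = 3312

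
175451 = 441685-266234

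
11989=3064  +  8925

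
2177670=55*39594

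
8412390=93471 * 90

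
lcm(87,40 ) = 3480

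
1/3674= 1/3674 = 0.00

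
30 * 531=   15930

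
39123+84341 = 123464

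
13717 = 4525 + 9192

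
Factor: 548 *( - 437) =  - 239476 = -  2^2*19^1*23^1*137^1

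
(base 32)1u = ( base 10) 62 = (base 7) 116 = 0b111110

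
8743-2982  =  5761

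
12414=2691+9723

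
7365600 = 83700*88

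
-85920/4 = -21480 = - 21480.00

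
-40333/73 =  - 553 + 36/73=- 552.51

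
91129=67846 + 23283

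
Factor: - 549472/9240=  - 2^2*3^( - 1 )*5^( - 1) * 223^1 = - 892/15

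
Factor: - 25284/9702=- 86/33 = -  2^1 * 3^( -1 )*11^(- 1) * 43^1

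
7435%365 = 135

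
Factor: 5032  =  2^3 * 17^1 * 37^1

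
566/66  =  283/33 = 8.58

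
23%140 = 23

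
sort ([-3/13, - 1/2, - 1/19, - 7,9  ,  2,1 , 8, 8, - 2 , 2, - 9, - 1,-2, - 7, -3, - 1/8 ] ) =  [ - 9, - 7, - 7,-3, - 2, - 2, - 1, - 1/2,-3/13, - 1/8, - 1/19 , 1,2,2,8, 8, 9]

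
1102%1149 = 1102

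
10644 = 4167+6477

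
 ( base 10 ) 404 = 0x194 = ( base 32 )ck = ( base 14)20C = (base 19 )125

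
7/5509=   1/787 = 0.00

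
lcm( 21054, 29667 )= 652674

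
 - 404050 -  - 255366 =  - 148684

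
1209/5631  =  403/1877= 0.21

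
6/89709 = 2/29903 = 0.00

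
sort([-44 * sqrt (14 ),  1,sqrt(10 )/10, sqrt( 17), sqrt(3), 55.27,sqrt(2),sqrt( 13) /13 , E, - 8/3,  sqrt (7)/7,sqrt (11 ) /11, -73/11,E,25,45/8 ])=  [  -  44 * sqrt( 14 ), - 73/11,-8/3,sqrt( 13)/13 , sqrt(11)/11,  sqrt( 10 )/10 , sqrt (7)/7, 1,  sqrt( 2 ) , sqrt (3)  ,  E, E,sqrt ( 17),  45/8 , 25 , 55.27 ] 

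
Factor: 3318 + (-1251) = 3^1*13^1 * 53^1  =  2067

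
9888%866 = 362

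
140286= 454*309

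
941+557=1498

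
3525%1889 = 1636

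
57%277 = 57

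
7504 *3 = 22512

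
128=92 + 36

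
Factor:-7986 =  - 2^1*3^1 *11^3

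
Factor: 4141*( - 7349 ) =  - 30432209 = - 41^1 * 101^1*  7349^1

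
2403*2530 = 6079590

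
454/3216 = 227/1608   =  0.14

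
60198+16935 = 77133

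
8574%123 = 87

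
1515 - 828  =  687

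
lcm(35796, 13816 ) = 787512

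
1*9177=9177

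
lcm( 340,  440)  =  7480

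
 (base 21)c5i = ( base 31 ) 5JL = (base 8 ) 12447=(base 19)f00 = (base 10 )5415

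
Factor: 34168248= 2^3*3^2 * 23^1*47^1 * 439^1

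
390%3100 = 390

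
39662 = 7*5666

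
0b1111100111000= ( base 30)8QC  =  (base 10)7992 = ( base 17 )1AB2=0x1f38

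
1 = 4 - 3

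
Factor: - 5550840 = -2^3*3^2*5^1*17^1 * 907^1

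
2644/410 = 6 + 92/205=6.45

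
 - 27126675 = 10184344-37311019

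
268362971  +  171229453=439592424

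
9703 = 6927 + 2776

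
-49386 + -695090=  - 744476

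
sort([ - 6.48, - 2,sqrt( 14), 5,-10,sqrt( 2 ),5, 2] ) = [ - 10, - 6.48, - 2,sqrt(2), 2,sqrt( 14), 5, 5 ]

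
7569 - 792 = 6777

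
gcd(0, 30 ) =30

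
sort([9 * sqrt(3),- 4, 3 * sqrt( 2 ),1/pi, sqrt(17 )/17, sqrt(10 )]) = [-4, sqrt(17)/17, 1/pi, sqrt ( 10 ), 3*sqrt( 2),9*sqrt(3 ) ]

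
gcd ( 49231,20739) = 1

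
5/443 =5/443 = 0.01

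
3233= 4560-1327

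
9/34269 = 3/11423 = 0.00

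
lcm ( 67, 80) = 5360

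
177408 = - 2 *( - 88704 )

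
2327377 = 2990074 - 662697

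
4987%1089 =631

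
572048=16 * 35753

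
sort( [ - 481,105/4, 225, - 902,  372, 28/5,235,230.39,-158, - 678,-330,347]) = [-902, - 678,-481,-330 , - 158, 28/5,105/4, 225,230.39,235, 347,372]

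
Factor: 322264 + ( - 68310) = 2^1*19^1*41^1*163^1 = 253954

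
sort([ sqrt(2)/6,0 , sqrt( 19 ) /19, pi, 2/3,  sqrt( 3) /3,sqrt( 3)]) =[ 0,sqrt( 19 )/19,  sqrt(2 ) /6 , sqrt ( 3) /3,  2/3,sqrt( 3 ) , pi]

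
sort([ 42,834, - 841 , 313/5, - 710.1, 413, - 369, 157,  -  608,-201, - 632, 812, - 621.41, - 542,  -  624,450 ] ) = [ -841 , - 710.1, - 632, - 624 ,  -  621.41 , - 608, - 542,  -  369,  -  201, 42,313/5,157, 413,  450, 812,834]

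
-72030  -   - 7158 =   -  64872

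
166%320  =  166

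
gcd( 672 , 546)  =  42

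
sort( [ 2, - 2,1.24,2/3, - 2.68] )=[-2.68, - 2, 2/3,1.24, 2]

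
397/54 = 397/54  =  7.35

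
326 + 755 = 1081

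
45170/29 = 1557 + 17/29 = 1557.59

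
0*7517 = 0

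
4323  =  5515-1192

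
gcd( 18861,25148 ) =6287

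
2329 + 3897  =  6226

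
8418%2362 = 1332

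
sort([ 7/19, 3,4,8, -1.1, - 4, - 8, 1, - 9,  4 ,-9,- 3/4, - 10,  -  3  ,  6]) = [ - 10,- 9, - 9, - 8,  -  4,-3, - 1.1,-3/4,  7/19,1 , 3, 4,4, 6,  8] 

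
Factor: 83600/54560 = 2^(  -  1)*5^1*19^1* 31^(- 1) = 95/62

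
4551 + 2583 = 7134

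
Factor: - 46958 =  - 2^1*53^1*443^1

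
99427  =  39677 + 59750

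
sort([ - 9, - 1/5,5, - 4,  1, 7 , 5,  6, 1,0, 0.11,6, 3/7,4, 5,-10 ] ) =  [ - 10,- 9,- 4 , - 1/5,0 , 0.11,3/7, 1, 1, 4, 5, 5, 5,6, 6,7 ]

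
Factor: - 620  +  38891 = 3^1 *12757^1 = 38271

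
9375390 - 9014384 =361006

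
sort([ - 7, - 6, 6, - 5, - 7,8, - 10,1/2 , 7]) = [ - 10,-7, - 7, - 6, - 5, 1/2,  6,7, 8]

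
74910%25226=24458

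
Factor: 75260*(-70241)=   -  5286337660 = - 2^2 * 5^1 * 53^1*71^1*70241^1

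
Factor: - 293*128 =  - 37504 = - 2^7*293^1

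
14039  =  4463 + 9576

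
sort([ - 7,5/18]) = [ - 7, 5/18 ] 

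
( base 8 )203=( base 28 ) 4J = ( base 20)6B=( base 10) 131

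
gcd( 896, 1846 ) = 2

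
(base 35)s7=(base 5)12422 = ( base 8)1733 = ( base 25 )1ec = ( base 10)987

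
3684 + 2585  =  6269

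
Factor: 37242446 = 2^1*271^1*68713^1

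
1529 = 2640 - 1111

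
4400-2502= 1898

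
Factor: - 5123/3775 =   -  5^(  -  2)*47^1*109^1 * 151^( - 1 )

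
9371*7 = 65597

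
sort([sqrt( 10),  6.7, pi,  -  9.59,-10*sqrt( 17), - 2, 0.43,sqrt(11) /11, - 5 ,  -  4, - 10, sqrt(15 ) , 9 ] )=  [-10*sqrt(17 ), - 10, - 9.59, - 5, - 4 , - 2,  sqrt( 11) /11 , 0.43,pi,sqrt(10), sqrt(15),6.7,9] 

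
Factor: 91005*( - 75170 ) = - 6840845850 = -2^1*3^1*5^2*6067^1*7517^1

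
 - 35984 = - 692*52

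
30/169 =30/169 = 0.18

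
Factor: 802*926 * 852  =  2^4*3^1*71^1*401^1*463^1 = 632739504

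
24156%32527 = 24156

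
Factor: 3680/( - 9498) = -2^4*3^(  -  1 ) * 5^1*23^1*1583^(-1)=   - 1840/4749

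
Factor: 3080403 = 3^3*114089^1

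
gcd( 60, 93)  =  3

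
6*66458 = 398748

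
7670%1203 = 452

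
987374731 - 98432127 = 888942604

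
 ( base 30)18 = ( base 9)42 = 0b100110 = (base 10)38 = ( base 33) 15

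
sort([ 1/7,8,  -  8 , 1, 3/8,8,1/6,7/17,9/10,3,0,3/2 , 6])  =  [-8,  0,1/7,  1/6,  3/8,7/17,9/10,1,3/2,3,6,  8,8]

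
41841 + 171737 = 213578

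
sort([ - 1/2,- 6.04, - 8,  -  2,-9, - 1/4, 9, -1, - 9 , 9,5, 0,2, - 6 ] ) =[-9 , - 9,  -  8, - 6.04, - 6, - 2, - 1, - 1/2,- 1/4,0,2, 5, 9, 9] 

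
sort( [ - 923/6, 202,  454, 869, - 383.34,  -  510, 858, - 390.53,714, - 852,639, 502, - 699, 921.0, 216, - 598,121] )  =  [ - 852, - 699, - 598, - 510, - 390.53, - 383.34, - 923/6, 121,202,216,  454, 502, 639, 714,858,869,921.0 ] 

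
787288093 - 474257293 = 313030800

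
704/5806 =352/2903=0.12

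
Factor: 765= 3^2*5^1 * 17^1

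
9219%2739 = 1002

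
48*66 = 3168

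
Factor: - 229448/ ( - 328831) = 2^3* 17^( - 1)*29^( - 1) * 43^1 = 344/493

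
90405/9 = 10045 = 10045.00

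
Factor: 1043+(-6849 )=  - 2^1*2903^1 = - 5806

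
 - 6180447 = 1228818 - 7409265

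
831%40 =31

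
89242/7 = 89242/7  =  12748.86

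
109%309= 109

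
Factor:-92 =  - 2^2*23^1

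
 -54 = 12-66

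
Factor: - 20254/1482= - 3^ (- 1 )*41^1 = - 41/3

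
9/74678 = 9/74678 = 0.00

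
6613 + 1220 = 7833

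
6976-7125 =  - 149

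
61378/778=30689/389=78.89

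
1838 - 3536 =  - 1698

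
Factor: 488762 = 2^1 * 244381^1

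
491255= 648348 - 157093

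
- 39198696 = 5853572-45052268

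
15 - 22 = - 7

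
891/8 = 891/8 = 111.38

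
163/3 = 54 + 1/3 = 54.33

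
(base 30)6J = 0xc7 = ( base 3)21101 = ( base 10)199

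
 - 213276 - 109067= - 322343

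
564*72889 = 41109396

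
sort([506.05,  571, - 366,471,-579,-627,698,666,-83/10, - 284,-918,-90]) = [-918, - 627, - 579,  -  366,-284,-90,-83/10,471,506.05,571,666 , 698]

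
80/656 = 5/41 = 0.12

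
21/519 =7/173=0.04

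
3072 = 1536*2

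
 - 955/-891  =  1 + 64/891 = 1.07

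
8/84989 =8/84989 = 0.00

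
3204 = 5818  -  2614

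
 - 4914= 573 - 5487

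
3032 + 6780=9812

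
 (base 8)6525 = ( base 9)4612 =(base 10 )3413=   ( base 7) 12644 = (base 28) 49P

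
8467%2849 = 2769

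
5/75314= 5/75314 = 0.00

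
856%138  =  28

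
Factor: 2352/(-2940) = -2^2* 5^(-1) = - 4/5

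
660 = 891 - 231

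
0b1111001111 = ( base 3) 1100010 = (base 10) 975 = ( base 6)4303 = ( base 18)303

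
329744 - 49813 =279931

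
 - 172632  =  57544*( - 3 ) 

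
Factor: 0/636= 0^1 = 0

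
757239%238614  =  41397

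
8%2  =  0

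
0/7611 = 0 = 0.00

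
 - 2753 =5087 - 7840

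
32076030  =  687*46690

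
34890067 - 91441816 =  - 56551749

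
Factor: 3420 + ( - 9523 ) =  - 6103 = -17^1 * 359^1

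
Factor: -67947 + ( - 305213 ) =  - 373160 = -2^3*5^1*19^1*491^1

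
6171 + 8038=14209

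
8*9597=76776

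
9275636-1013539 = 8262097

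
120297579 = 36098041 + 84199538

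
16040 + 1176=17216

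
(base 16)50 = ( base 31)2I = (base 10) 80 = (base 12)68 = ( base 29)2m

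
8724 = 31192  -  22468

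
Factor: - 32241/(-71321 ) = 33/73=3^1*11^1 * 73^( - 1)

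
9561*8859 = 84700899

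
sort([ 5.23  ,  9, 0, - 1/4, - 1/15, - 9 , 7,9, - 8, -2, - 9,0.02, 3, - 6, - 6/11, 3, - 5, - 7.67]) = [ - 9, - 9, - 8, - 7.67, - 6 , - 5, - 2, - 6/11, - 1/4,- 1/15,0,0.02,3,3,5.23,7,9, 9]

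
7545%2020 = 1485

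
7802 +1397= 9199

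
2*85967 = 171934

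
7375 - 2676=4699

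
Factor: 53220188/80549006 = 2^1*7^1  *1987^( - 1 )*20269^( - 1)*1900721^1 = 26610094/40274503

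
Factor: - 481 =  - 13^1*37^1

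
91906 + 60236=152142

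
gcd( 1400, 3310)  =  10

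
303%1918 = 303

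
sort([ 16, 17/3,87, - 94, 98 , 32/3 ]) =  [ - 94,17/3, 32/3, 16,87,98]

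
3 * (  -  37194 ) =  - 111582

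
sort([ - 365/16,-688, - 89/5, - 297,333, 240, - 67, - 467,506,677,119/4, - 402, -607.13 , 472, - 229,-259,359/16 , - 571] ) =[ -688, - 607.13, - 571, - 467, - 402, - 297  , - 259, - 229, - 67,- 365/16, - 89/5,359/16,119/4,240, 333,472 , 506,677 ] 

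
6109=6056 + 53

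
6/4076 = 3/2038=0.00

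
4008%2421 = 1587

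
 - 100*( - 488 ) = 48800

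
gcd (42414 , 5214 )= 6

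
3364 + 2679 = 6043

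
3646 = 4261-615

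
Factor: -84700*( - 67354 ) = 5704883800= 2^3 *5^2 * 7^2 * 11^2 * 17^1*283^1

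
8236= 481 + 7755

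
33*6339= 209187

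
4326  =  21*206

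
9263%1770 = 413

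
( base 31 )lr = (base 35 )JD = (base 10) 678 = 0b1010100110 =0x2a6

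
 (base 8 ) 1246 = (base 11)567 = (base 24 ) 146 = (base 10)678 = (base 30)mi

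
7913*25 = 197825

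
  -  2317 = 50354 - 52671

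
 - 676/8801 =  - 52/677 = - 0.08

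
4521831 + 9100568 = 13622399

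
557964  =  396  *1409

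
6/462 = 1/77 = 0.01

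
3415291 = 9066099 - 5650808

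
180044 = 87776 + 92268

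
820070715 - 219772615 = 600298100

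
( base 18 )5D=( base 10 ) 103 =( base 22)4F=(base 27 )3M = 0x67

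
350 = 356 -6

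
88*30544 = 2687872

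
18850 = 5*3770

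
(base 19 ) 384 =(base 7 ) 3420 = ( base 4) 103113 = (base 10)1239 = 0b10011010111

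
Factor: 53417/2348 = 91/4 = 2^(-2 ) *7^1*13^1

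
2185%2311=2185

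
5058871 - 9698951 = - 4640080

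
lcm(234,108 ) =1404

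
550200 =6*91700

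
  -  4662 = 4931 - 9593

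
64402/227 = 64402/227 = 283.71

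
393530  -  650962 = - 257432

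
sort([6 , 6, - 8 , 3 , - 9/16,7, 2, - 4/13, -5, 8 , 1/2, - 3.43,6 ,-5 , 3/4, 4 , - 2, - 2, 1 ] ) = [- 8, - 5, - 5, - 3.43, - 2 , - 2, - 9/16, - 4/13,  1/2,3/4, 1,2, 3, 4, 6 , 6,6,7,8 ] 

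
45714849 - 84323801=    - 38608952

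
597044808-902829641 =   -  305784833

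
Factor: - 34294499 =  - 34294499^1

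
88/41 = 2 + 6/41= 2.15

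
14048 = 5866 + 8182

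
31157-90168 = -59011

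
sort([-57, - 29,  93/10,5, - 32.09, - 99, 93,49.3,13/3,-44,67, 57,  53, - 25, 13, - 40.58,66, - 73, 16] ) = [ - 99, - 73, - 57,  -  44, - 40.58, - 32.09, - 29,-25,13/3, 5,93/10,13, 16, 49.3 , 53, 57, 66, 67, 93 ] 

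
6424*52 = 334048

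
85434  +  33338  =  118772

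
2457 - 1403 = 1054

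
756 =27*28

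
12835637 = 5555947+7279690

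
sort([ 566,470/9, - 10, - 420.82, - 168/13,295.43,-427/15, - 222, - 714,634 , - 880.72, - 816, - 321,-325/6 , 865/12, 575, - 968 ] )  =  [ - 968,  -  880.72, - 816,  -  714, -420.82, - 321,-222, - 325/6, - 427/15, - 168/13,  -  10,470/9, 865/12,295.43,566,575,  634 ]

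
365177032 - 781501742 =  - 416324710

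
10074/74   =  136 + 5/37 = 136.14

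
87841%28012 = 3805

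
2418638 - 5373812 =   -  2955174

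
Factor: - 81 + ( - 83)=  - 164 = - 2^2*41^1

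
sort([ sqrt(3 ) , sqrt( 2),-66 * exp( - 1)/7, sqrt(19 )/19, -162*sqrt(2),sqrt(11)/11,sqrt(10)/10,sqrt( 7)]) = [ - 162*sqrt( 2),  -  66 * exp( -1 ) /7,  sqrt(19) /19,sqrt(11 ) /11, sqrt(10 ) /10,sqrt(2),  sqrt(3),sqrt(7 )]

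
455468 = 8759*52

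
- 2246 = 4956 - 7202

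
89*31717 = 2822813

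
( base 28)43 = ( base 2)1110011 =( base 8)163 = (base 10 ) 115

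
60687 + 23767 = 84454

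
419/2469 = 419/2469 = 0.17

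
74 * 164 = 12136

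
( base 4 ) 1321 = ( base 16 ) 79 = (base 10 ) 121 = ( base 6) 321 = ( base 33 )3M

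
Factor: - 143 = -11^1 * 13^1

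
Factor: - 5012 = -2^2*7^1*179^1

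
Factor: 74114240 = 2^6*5^1 * 231607^1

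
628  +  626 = 1254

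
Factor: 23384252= 2^2*827^1*7069^1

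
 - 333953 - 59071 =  - 393024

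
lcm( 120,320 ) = 960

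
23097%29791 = 23097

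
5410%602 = 594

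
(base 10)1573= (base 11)1200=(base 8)3045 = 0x625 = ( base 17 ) 579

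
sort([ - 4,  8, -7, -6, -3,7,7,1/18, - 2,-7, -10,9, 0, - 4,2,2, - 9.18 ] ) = [ - 10, - 9.18,-7, - 7,-6,-4  , - 4, - 3, - 2,  0, 1/18,2,2,7,7,8, 9] 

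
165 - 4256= - 4091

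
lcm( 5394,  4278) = 124062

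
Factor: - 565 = -5^1*113^1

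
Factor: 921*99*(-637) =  -58081023= -3^3*7^2*11^1*13^1*307^1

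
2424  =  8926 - 6502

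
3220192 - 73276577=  - 70056385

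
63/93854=63/93854 = 0.00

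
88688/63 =1407+47/63 = 1407.75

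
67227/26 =67227/26=2585.65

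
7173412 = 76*94387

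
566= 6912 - 6346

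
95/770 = 19/154 = 0.12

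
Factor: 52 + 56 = 2^2*3^3=108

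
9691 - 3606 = 6085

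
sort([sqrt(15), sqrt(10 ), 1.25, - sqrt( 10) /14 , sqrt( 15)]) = [ - sqrt(10 )/14, 1.25, sqrt( 10),sqrt( 15),sqrt( 15)]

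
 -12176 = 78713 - 90889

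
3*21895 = 65685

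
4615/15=307 + 2/3  =  307.67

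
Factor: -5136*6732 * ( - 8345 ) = 288532981440 = 2^6*3^3*5^1*11^1*17^1 * 107^1*1669^1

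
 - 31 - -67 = 36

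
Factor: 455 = 5^1 * 7^1 *13^1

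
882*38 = 33516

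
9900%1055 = 405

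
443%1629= 443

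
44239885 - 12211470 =32028415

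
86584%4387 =3231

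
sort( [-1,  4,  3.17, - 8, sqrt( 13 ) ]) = [ - 8, - 1,3.17,sqrt( 13),4]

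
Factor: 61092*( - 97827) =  - 2^2*3^3*1697^1*32609^1 = -5976447084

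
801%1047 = 801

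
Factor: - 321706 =-2^1*7^1*11^1*2089^1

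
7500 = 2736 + 4764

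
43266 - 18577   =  24689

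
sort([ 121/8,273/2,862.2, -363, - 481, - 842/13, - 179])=[-481, - 363,-179,-842/13 , 121/8, 273/2 , 862.2] 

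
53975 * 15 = 809625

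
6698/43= 155 + 33/43= 155.77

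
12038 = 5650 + 6388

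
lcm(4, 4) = 4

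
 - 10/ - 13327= 10/13327 = 0.00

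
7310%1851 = 1757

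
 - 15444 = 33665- 49109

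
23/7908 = 23/7908  =  0.00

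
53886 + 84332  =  138218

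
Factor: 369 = 3^2 *41^1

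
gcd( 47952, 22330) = 2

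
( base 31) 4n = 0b10010011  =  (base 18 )83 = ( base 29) 52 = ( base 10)147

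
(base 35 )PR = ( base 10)902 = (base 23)1g5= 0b1110000110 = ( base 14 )486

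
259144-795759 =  - 536615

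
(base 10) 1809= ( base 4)130101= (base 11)13A5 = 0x711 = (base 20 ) 4A9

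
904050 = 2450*369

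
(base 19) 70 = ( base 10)133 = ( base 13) A3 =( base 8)205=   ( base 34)3v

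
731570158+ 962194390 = 1693764548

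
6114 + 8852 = 14966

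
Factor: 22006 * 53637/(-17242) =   -  3^1*19^1 *37^ ( - 1)*233^( - 1 ) * 941^1*11003^1 = -590167911/8621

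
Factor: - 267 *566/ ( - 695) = 151122/695 = 2^1 *3^1*5^ ( - 1 )*89^1*  139^(  -  1) * 283^1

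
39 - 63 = -24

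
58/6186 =29/3093=0.01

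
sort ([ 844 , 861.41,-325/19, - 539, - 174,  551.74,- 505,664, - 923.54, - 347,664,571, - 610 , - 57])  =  [ - 923.54, - 610, - 539, - 505 ,-347,-174,-57, - 325/19 , 551.74,571, 664,664,844,861.41 ]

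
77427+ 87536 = 164963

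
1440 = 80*18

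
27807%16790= 11017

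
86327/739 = 86327/739 = 116.82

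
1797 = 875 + 922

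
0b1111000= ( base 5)440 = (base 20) 60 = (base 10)120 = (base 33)3L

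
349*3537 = 1234413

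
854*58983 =50371482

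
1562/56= 27 + 25/28 = 27.89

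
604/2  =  302= 302.00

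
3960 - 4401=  - 441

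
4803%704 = 579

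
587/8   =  587/8 = 73.38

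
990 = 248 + 742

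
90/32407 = 90/32407 = 0.00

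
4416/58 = 76 + 4/29 = 76.14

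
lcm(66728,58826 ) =4470776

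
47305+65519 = 112824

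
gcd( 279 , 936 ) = 9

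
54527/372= 54527/372 = 146.58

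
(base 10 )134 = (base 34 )3W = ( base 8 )206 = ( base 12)b2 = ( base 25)59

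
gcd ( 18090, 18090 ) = 18090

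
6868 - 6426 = 442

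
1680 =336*5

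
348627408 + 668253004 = 1016880412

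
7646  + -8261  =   - 615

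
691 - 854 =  - 163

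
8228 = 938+7290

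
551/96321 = 551/96321 = 0.01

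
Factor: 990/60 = 2^( - 1)*3^1 * 11^1 = 33/2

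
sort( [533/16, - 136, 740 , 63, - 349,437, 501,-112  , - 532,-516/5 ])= [-532,-349, - 136, - 112,-516/5,533/16,63, 437,501,740]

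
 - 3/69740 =  -  1 + 69737/69740 = -0.00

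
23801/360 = 23801/360 = 66.11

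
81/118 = 81/118=0.69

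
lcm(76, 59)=4484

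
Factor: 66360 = 2^3*3^1*5^1 *7^1*79^1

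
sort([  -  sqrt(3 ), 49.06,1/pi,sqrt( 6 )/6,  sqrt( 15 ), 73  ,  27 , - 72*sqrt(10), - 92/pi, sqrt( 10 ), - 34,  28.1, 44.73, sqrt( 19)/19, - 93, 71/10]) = [  -  72*sqrt( 10 ), - 93 , - 34, - 92/pi,  -  sqrt( 3),  sqrt (19) /19, 1/pi, sqrt( 6 )/6, sqrt(10 ) , sqrt(15),71/10, 27,28.1, 44.73, 49.06,73 ]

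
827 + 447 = 1274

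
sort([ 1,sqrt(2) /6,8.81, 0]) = [0, sqrt(2 )/6,1,8.81]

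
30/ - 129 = -10/43 = - 0.23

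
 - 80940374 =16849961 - 97790335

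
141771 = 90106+51665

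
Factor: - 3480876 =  - 2^2*3^2*7^1*19^1*727^1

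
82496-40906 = 41590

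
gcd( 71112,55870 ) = 2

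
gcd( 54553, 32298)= 1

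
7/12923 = 7/12923=0.00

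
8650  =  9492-842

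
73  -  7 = 66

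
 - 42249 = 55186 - 97435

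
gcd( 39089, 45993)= 1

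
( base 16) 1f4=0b111110100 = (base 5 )4000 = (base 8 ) 764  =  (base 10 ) 500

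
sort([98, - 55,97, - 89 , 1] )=[ - 89, - 55,1, 97, 98]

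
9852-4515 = 5337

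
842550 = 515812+326738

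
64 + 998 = 1062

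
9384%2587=1623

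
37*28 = 1036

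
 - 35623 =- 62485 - -26862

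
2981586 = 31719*94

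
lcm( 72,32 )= 288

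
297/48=6 + 3/16 = 6.19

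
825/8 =103 + 1/8= 103.12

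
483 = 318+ 165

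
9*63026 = 567234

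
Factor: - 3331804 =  - 2^2*7^2 * 89^1*191^1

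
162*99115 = 16056630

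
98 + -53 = 45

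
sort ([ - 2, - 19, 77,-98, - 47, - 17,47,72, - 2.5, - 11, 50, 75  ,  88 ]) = [-98, - 47, - 19, - 17, - 11, - 2.5,-2, 47,50 , 72,75, 77, 88]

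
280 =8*35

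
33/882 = 11/294 =0.04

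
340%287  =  53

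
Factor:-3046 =-2^1*1523^1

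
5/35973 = 5/35973 = 0.00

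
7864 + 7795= 15659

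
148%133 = 15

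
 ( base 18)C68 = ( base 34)3fq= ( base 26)5O0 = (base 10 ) 4004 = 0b111110100100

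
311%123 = 65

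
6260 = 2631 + 3629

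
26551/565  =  46 + 561/565= 46.99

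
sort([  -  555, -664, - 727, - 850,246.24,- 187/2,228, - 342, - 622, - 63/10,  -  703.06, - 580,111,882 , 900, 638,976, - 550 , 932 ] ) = [ - 850, - 727, - 703.06, - 664, - 622,  -  580,-555, - 550,-342, - 187/2,-63/10,111, 228, 246.24, 638,  882,  900,932,  976]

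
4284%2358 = 1926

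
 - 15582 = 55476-71058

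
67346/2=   33673 = 33673.00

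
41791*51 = 2131341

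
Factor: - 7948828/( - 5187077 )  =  2^2*7^ ( - 1 )*47^1*42281^1*741011^( - 1)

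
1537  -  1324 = 213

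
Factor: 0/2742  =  0=0^1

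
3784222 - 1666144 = 2118078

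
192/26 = 96/13 = 7.38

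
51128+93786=144914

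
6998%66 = 2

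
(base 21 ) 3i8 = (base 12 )BA5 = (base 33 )1IQ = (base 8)3255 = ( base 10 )1709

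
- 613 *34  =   - 20842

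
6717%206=125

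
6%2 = 0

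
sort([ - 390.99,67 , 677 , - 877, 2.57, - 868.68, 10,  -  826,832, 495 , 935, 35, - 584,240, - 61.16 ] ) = [ - 877, - 868.68 ,-826 ,- 584, - 390.99, - 61.16, 2.57,  10, 35,67,240,  495, 677, 832 , 935 ]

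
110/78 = 1 + 16/39 = 1.41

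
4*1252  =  5008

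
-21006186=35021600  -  56027786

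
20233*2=40466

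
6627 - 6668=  - 41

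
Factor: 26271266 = 2^1 *7^1*1876519^1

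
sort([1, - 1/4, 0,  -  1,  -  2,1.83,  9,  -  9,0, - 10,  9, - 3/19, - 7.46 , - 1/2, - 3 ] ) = [ - 10, - 9, - 7.46, - 3,  -  2,  -  1, - 1/2, -1/4, - 3/19,0 , 0,1, 1.83,9,9 ]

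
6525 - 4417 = 2108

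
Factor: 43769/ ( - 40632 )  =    -  2^( - 3)*3^( - 1)*11^1*23^1*173^1*1693^( - 1) 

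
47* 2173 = 102131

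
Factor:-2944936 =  - 2^3 *368117^1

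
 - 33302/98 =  - 340+9/49 = -  339.82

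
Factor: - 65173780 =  - 2^2 *5^1*7^1*  31^1 *15017^1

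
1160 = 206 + 954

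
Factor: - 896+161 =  - 3^1* 5^1*7^2 = - 735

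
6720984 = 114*58956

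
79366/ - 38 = -2089 + 8/19 = - 2088.58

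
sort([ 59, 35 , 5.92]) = [5.92,35,59 ]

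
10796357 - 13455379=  - 2659022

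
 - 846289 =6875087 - 7721376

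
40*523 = 20920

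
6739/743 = 6739/743 = 9.07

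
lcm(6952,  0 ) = 0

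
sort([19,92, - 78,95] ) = [-78, 19,92, 95]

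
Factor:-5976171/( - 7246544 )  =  2^( - 4)*3^2*71^( - 1 )*6379^(-1 )*664019^1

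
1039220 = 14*74230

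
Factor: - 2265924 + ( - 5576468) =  - 2^3*980299^1 = - 7842392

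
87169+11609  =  98778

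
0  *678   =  0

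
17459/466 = 37 + 217/466 =37.47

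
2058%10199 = 2058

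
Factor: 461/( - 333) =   -  3^( - 2)*37^( - 1)*461^1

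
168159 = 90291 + 77868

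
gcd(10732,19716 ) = 4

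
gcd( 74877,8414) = 1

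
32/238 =16/119 = 0.13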